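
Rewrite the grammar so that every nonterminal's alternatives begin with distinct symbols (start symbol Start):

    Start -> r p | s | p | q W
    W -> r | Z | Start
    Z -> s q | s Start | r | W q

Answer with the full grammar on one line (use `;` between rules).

Start -> r p | s | p | q W; W -> r | Z | Start; Z -> r | W q | s Z1; Z1 -> q | Start

Z has alternatives sharing prefix 's': factor to Z → s Z1 with Z1 → q | Start.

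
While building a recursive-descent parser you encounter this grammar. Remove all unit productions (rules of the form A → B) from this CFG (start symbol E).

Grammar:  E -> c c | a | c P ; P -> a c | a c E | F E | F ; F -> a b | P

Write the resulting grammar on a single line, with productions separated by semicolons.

E -> c c | a | c P; P -> a b | a c | a c E | F E; F -> a b | a c | a c E | F E

Unit pairs: F ⇒* {P}; P ⇒* {F}.
Replace each nonterminal's rules with the union of the non-unit rules of every nonterminal it unit-derives.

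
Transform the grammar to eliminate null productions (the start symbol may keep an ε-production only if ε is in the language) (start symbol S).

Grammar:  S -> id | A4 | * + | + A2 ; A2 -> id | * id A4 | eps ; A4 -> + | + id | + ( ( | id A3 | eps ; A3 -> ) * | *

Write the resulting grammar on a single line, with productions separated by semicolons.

Nullable set = {A2, A4, S}.
ε ∈ L(G) since S is nullable, so keep S → ε.
Add the nullable-subset variants: S → + A2 gives + A2 | +. A2 → * id A4 gives * id A4 | * id.

S -> id | A4 | * + | + A2 | + | ε; A2 -> id | * id A4 | * id; A4 -> + | + id | + ( ( | id A3; A3 -> ) * | *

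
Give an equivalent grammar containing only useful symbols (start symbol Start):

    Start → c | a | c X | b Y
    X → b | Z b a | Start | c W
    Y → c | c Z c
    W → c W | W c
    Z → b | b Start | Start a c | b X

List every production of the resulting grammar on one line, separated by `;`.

Generating nonterminals: {Start, X, Y, Z}.
Reachable from Start after that: {Start, X, Y, Z}.
Removed useless symbols: {W} and every production mentioning them.

Start → c | a | c X | b Y; X → b | Z b a | Start; Y → c | c Z c; Z → b | b Start | Start a c | b X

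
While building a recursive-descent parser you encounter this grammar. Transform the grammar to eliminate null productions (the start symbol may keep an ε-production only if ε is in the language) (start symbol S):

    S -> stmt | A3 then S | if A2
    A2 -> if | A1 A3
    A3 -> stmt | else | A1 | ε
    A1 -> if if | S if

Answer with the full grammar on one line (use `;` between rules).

Nullable set = {A3}.
ε ∉ L(G), so no ε-production is kept.
For each production, add variants omitting each subset of nullable occurrences: S → A3 then S gives A3 then S | then S. A2 → A1 A3 gives A1 A3 | A1.

S -> stmt | A3 then S | then S | if A2; A2 -> if | A1 A3 | A1; A3 -> stmt | else | A1; A1 -> if if | S if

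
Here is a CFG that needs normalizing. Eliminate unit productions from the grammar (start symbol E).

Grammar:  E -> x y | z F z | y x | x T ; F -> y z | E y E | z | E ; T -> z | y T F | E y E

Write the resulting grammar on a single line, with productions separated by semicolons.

Unit pairs: F ⇒* {E}.
Replace each nonterminal's rules with the union of the non-unit rules of every nonterminal it unit-derives.

E -> x y | z F z | y x | x T; F -> x y | z F z | y x | x T | y z | E y E | z; T -> z | y T F | E y E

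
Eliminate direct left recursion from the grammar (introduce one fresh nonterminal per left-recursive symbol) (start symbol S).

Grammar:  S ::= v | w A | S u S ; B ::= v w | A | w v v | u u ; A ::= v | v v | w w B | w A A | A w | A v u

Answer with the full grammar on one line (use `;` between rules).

S ::= v S' | w A S'; B ::= v w | A | w v v | u u; A ::= v A' | v v A' | w w B A' | w A A A'; S' ::= u S S' | ε; A' ::= w A' | v u A' | ε

Left recursion appears on S, A.
For S: α = {u S}, β = {v, w A}. Rewrite as S → β S' and S' → α S' | ε.
For A: α = {w, v u}, β = {v, v v, w w B, w A A}. Rewrite as A → β A' and A' → α A' | ε.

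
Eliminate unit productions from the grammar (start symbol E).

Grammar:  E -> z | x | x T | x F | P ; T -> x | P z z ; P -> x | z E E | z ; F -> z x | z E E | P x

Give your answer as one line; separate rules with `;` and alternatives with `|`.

E -> z | x | x T | x F | z E E; T -> x | P z z; P -> x | z E E | z; F -> z x | z E E | P x

Unit pairs: E ⇒* {P}.
For every A with A ⇒* B via unit rules, add B's non-unit alternatives to A; then delete every rule of the form X → Y.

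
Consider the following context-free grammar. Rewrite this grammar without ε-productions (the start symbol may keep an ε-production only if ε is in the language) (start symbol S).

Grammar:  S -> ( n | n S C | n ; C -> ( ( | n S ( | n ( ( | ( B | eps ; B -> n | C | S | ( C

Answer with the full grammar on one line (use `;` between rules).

S -> ( n | n S C | n S | n; C -> ( ( | n S ( | n ( ( | ( B | (; B -> n | C | S | ( C | (

The nullable symbols are {B, C}.
ε ∉ L(G), so no ε-production is kept.
For each production, add variants omitting each subset of nullable occurrences: S → n S C gives n S C | n S. C → ( B gives ( B | (. B → ( C gives ( C | (.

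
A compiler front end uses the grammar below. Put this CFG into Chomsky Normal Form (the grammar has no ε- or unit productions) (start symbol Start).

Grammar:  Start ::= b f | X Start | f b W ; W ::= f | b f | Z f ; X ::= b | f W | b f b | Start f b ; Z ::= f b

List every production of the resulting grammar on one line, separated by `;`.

Start ::= X1 X2 | X Start | X2 Y1; W ::= f | X1 X2 | Z X2; X ::= b | X2 W | X1 Y2 | Start Y3; Z ::= X2 X1; X1 ::= b; X2 ::= f; Y1 ::= X1 W; Y2 ::= X2 X1; Y3 ::= X2 X1

Introduce a nonterminal for each terminal appearing in a rule of length ≥ 2: X1 → b, X2 → f.
Binarize each right-hand side of length ≥ 3 by chaining fresh nonterminals (Y1, Y2, …): affected rules were Start → X2 X1 W; X → X1 X2 X1; X → Start X2 X1.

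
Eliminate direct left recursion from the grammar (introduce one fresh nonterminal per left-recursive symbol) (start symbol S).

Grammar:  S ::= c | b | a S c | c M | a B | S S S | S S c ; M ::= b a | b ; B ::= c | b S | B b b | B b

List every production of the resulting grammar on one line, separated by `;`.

Left recursion appears on S, B.
For S: α = {S S, S c}, β = {c, b, a S c, c M, a B}. Rewrite as S → β S' and S' → α S' | ε.
For B: α = {b b, b}, β = {c, b S}. Rewrite as B → β B' and B' → α B' | ε.

S ::= c S' | b S' | a S c S' | c M S' | a B S'; M ::= b a | b; B ::= c B' | b S B'; S' ::= S S S' | S c S' | eps; B' ::= b b B' | b B' | eps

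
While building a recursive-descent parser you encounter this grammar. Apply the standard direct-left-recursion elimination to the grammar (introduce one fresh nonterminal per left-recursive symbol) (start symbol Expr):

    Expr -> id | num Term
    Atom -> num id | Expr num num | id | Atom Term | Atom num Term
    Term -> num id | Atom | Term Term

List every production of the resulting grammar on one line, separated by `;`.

Left recursion appears on Atom, Term.
For Atom: α = {Term, num Term}, β = {num id, Expr num num, id}. Rewrite as Atom → β Atom1 and Atom1 → α Atom1 | ε.
For Term: α = {Term}, β = {num id, Atom}. Rewrite as Term → β Term1 and Term1 → α Term1 | ε.

Expr -> id | num Term; Atom -> num id Atom1 | Expr num num Atom1 | id Atom1; Term -> num id Term1 | Atom Term1; Atom1 -> Term Atom1 | num Term Atom1 | ε; Term1 -> Term Term1 | ε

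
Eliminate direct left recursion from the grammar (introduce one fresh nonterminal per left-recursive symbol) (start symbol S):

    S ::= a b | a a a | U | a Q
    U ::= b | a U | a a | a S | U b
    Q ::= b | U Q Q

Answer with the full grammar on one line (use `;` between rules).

S ::= a b | a a a | U | a Q; U ::= b U' | a U U' | a a U' | a S U'; Q ::= b | U Q Q; U' ::= b U' | ε

U is directly left-recursive.
For U: α = {b}, β = {b, a U, a a, a S}. Rewrite as U → β U' and U' → α U' | ε.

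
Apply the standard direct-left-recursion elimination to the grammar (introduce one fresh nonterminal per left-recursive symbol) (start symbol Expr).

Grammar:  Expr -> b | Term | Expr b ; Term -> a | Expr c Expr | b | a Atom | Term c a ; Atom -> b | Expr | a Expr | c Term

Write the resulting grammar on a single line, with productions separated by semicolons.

Directly left-recursive nonterminals: Expr, Term.
For Expr: α = {b}, β = {b, Term}. Rewrite as Expr → β Expr1 and Expr1 → α Expr1 | ε.
For Term: α = {c a}, β = {a, Expr c Expr, b, a Atom}. Rewrite as Term → β Term1 and Term1 → α Term1 | ε.

Expr -> b Expr1 | Term Expr1; Term -> a Term1 | Expr c Expr Term1 | b Term1 | a Atom Term1; Atom -> b | Expr | a Expr | c Term; Expr1 -> b Expr1 | epsilon; Term1 -> c a Term1 | epsilon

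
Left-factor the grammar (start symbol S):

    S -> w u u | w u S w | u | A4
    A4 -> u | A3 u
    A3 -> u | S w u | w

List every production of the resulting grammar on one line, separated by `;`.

S has alternatives sharing prefix 'w u': factor to S → w u S' with S' → u | S w.

S -> u | A4 | w u S'; A4 -> u | A3 u; A3 -> u | S w u | w; S' -> u | S w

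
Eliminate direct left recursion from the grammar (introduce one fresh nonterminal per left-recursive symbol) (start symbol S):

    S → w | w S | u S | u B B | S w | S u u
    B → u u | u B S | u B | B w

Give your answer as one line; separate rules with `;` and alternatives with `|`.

Left recursion appears on S, B.
For S: α = {w, u u}, β = {w, w S, u S, u B B}. Rewrite as S → β S' and S' → α S' | ε.
For B: α = {w}, β = {u u, u B S, u B}. Rewrite as B → β B' and B' → α B' | ε.

S → w S' | w S S' | u S S' | u B B S'; B → u u B' | u B S B' | u B B'; S' → w S' | u u S' | ε; B' → w B' | ε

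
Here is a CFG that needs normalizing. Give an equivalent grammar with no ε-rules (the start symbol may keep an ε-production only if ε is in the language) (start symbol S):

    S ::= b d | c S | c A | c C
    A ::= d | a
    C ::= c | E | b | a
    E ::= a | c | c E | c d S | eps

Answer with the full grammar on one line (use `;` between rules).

S ::= b d | c S | c A | c C | c; A ::= d | a; C ::= c | E | b | a; E ::= a | c | c E | c d S

The nullable symbols are {C, E}.
ε ∉ L(G), so no ε-production is kept.
For each production, add variants omitting each subset of nullable occurrences: S → c C gives c C | c.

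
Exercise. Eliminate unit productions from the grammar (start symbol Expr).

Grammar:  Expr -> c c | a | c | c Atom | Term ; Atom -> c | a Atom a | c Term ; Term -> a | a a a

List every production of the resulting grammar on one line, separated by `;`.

Unit pairs: Expr ⇒* {Term}.
Replace each nonterminal's rules with the union of the non-unit rules of every nonterminal it unit-derives.

Expr -> a | a a a | c c | c | c Atom; Atom -> c | a Atom a | c Term; Term -> a | a a a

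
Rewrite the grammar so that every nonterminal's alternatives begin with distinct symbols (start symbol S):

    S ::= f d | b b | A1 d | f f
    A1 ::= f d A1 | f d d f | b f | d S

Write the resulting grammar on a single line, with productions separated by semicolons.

S ::= b b | A1 d | f S'; A1 ::= b f | d S | f d A1'; S' ::= d | f; A1' ::= A1 | d f

S has alternatives sharing prefix 'f': factor to S → f S' with S' → d | f.
A1 has alternatives sharing prefix 'f d': factor to A1 → f d A1' with A1' → A1 | d f.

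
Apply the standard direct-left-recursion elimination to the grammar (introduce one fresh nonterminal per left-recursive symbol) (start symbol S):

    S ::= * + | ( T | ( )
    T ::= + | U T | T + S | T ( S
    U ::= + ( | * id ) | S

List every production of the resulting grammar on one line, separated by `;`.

S ::= * + | ( T | ( ); T ::= + T' | U T T'; U ::= + ( | * id ) | S; T' ::= + S T' | ( S T' | ε

Directly left-recursive nonterminal: T.
For T: α = {+ S, ( S}, β = {+, U T}. Rewrite as T → β T' and T' → α T' | ε.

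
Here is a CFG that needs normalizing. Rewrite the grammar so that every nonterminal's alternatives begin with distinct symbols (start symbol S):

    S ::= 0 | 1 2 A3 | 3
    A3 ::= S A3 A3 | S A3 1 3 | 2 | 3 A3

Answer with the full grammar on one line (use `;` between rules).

A3 has alternatives sharing prefix 'S A3': factor to A3 → S A3 A3' with A3' → A3 | 1 3.

S ::= 0 | 1 2 A3 | 3; A3 ::= 2 | 3 A3 | S A3 A3'; A3' ::= A3 | 1 3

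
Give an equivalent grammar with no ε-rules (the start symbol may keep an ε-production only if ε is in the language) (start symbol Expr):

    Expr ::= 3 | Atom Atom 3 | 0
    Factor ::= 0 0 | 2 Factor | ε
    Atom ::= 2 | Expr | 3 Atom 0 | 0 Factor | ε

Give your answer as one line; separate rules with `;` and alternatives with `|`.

Nullable set = {Atom, Factor}.
ε ∉ L(G), so no ε-production is kept.
Expand every rule over subsets of its nullable positions: Expr → Atom Atom 3 gives Atom Atom 3 | Atom 3. Factor → 2 Factor gives 2 Factor | 2. Atom → 3 Atom 0 gives 3 Atom 0 | 3 0. Atom → 0 Factor gives 0 Factor | 0.

Expr ::= 3 | Atom Atom 3 | Atom 3 | 0; Factor ::= 0 0 | 2 Factor | 2; Atom ::= 2 | Expr | 3 Atom 0 | 3 0 | 0 Factor | 0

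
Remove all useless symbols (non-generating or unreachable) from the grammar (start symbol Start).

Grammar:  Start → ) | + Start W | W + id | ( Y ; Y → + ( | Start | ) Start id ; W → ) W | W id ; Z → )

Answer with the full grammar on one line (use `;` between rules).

Start → ) | ( Y; Y → + ( | Start | ) Start id

Generating nonterminals: {Start, Y, Z}.
Reachable from Start after that: {Start, Y}.
Removed useless symbols: {W, Z} and every production mentioning them.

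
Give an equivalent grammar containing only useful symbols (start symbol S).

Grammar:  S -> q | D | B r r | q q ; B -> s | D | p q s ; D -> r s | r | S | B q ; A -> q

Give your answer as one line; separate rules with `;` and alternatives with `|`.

Generating nonterminals: {A, B, D, S}.
Reachable from S after that: {B, D, S}.
Removed useless symbols: {A} and every production mentioning them.

S -> q | D | B r r | q q; B -> s | D | p q s; D -> r s | r | S | B q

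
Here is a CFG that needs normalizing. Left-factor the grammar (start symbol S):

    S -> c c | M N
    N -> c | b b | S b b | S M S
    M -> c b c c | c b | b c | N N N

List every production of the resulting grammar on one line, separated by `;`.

N has alternatives sharing prefix 'S': factor to N → S N' with N' → b b | M S.
M has alternatives sharing prefix 'c b': factor to M → c b M' with M' → c c | ε.

S -> c c | M N; N -> c | b b | S N'; M -> b c | N N N | c b M'; N' -> b b | M S; M' -> c c | ε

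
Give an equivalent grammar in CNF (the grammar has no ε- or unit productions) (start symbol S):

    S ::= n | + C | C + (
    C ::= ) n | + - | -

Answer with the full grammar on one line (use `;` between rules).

Introduce a nonterminal for each terminal appearing in a rule of length ≥ 2: X1 → +, X2 → (, X3 → ), X4 → n, X5 → -.
Binarize each right-hand side of length ≥ 3 by chaining fresh nonterminals (Y1, Y2, …): affected rules were S → C X1 X2.

S ::= n | X1 C | C Y1; C ::= X3 X4 | X1 X5 | -; X1 ::= +; X2 ::= (; X3 ::= ); X4 ::= n; X5 ::= -; Y1 ::= X1 X2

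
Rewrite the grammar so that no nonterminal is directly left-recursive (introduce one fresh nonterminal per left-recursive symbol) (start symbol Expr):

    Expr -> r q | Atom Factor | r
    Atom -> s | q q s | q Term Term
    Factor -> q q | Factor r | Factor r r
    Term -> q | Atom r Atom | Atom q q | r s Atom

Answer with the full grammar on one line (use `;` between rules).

Expr -> r q | Atom Factor | r; Atom -> s | q q s | q Term Term; Factor -> q q Factor1; Term -> q | Atom r Atom | Atom q q | r s Atom; Factor1 -> r Factor1 | r r Factor1 | ε

Directly left-recursive nonterminal: Factor.
For Factor: α = {r, r r}, β = {q q}. Rewrite as Factor → β Factor1 and Factor1 → α Factor1 | ε.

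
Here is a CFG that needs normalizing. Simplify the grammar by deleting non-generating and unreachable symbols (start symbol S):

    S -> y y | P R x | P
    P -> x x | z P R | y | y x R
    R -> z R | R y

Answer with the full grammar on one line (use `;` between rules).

S -> y y | P; P -> x x | y

Generating nonterminals: {P, S}.
Reachable from S after that: {P, S}.
Removed useless symbols: {R} and every production mentioning them.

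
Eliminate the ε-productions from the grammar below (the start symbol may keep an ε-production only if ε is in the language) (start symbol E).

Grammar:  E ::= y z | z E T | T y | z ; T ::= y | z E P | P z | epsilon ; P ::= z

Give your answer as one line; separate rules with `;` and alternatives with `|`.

E ::= y z | z E T | z E | T y | y | z; T ::= y | z E P | P z; P ::= z

The nullable symbols are {T}.
ε ∉ L(G), so no ε-production is kept.
Add the nullable-subset variants: E → z E T gives z E T | z E. E → T y gives T y | y.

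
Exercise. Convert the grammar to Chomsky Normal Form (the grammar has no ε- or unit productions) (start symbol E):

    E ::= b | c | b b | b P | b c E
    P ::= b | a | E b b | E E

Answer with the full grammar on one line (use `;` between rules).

Introduce a nonterminal for each terminal appearing in a rule of length ≥ 2: X1 → b, X2 → c.
Binarize each right-hand side of length ≥ 3 by chaining fresh nonterminals (Y1, Y2, …): affected rules were E → X1 X2 E; P → E X1 X1.

E ::= b | c | X1 X1 | X1 P | X1 Y1; P ::= b | a | E Y2 | E E; X1 ::= b; X2 ::= c; Y1 ::= X2 E; Y2 ::= X1 X1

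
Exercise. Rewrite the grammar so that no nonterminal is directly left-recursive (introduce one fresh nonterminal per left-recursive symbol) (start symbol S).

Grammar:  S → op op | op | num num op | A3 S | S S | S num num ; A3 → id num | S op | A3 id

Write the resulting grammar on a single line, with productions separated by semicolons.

S → op op S' | op S' | num num op S' | A3 S S'; A3 → id num A3' | S op A3'; S' → S S' | num num S' | ε; A3' → id A3' | ε

Directly left-recursive nonterminals: S, A3.
For S: α = {S, num num}, β = {op op, op, num num op, A3 S}. Rewrite as S → β S' and S' → α S' | ε.
For A3: α = {id}, β = {id num, S op}. Rewrite as A3 → β A3' and A3' → α A3' | ε.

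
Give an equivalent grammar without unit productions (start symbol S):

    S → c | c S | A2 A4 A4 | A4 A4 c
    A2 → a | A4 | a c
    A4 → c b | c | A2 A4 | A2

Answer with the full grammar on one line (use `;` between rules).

S → c | c S | A2 A4 A4 | A4 A4 c; A2 → c b | c | A2 A4 | a | a c; A4 → c b | c | A2 A4 | a | a c

Unit pairs: A2 ⇒* {A4}; A4 ⇒* {A2}.
Replace each nonterminal's rules with the union of the non-unit rules of every nonterminal it unit-derives.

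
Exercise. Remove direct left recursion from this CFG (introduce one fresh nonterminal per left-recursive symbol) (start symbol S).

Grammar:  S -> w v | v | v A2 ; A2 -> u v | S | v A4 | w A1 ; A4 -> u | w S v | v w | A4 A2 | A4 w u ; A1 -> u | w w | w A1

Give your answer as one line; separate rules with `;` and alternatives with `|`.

S -> w v | v | v A2; A2 -> u v | S | v A4 | w A1; A4 -> u A4' | w S v A4' | v w A4'; A1 -> u | w w | w A1; A4' -> A2 A4' | w u A4' | ε

Left recursion appears on A4.
For A4: α = {A2, w u}, β = {u, w S v, v w}. Rewrite as A4 → β A4' and A4' → α A4' | ε.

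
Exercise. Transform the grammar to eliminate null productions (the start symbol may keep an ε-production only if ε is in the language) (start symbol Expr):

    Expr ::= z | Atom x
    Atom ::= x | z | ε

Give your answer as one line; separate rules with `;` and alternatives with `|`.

Expr ::= z | Atom x | x; Atom ::= x | z

Nullable nonterminals: {Atom}.
ε ∉ L(G), so no ε-production is kept.
Add the nullable-subset variants: Expr → Atom x gives Atom x | x.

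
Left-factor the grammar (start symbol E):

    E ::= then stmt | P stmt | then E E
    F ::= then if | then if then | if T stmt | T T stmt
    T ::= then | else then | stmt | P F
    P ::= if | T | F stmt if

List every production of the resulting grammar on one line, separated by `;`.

E ::= P stmt | then E'; F ::= if T stmt | T T stmt | then if F'; T ::= then | else then | stmt | P F; P ::= if | T | F stmt if; E' ::= stmt | E E; F' ::= ε | then

E has alternatives sharing prefix 'then': factor to E → then E' with E' → stmt | E E.
F has alternatives sharing prefix 'then if': factor to F → then if F' with F' → ε | then.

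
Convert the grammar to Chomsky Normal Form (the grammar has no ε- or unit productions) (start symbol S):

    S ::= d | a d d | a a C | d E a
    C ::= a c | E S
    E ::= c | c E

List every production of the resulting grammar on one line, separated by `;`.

Introduce a nonterminal for each terminal appearing in a rule of length ≥ 2: X1 → a, X2 → d, X3 → c.
Binarize each right-hand side of length ≥ 3 by chaining fresh nonterminals (Y1, Y2, …): affected rules were S → X1 X2 X2; S → X1 X1 C; S → X2 E X1.

S ::= d | X1 Y1 | X1 Y2 | X2 Y3; C ::= X1 X3 | E S; E ::= c | X3 E; X1 ::= a; X2 ::= d; X3 ::= c; Y1 ::= X2 X2; Y2 ::= X1 C; Y3 ::= E X1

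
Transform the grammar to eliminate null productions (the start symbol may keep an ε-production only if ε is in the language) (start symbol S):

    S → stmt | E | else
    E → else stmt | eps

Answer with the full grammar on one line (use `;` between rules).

S → stmt | E | else | eps; E → else stmt

Nullable set = {E, S}.
ε ∈ L(G) since S is nullable, so keep S → ε.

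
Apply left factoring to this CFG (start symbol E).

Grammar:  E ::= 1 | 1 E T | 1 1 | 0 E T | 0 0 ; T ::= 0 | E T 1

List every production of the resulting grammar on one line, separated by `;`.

E has alternatives sharing prefix '1': factor to E → 1 E' with E' → ε | E T | 1.
E has alternatives sharing prefix '0': factor to E → 0 E'' with E'' → E T | 0.

E ::= 1 E' | 0 E''; T ::= 0 | E T 1; E' ::= ε | E T | 1; E'' ::= E T | 0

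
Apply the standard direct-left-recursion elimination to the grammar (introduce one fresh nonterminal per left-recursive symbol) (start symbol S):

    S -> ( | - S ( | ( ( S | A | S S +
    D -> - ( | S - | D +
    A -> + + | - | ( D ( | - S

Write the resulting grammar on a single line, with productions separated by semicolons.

S -> ( S' | - S ( S' | ( ( S S' | A S'; D -> - ( D' | S - D'; A -> + + | - | ( D ( | - S; S' -> S + S' | epsilon; D' -> + D' | epsilon

S, D are directly left-recursive.
For S: α = {S +}, β = {(, - S (, ( ( S, A}. Rewrite as S → β S' and S' → α S' | ε.
For D: α = {+}, β = {- (, S -}. Rewrite as D → β D' and D' → α D' | ε.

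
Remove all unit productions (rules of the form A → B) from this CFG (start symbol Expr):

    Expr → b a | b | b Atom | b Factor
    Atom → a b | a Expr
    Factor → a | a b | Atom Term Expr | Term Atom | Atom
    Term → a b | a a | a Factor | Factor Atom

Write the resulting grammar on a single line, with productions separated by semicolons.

Expr → b a | b | b Atom | b Factor; Atom → a b | a Expr; Factor → a b | a Expr | a | Atom Term Expr | Term Atom; Term → a b | a a | a Factor | Factor Atom

Unit pairs: Factor ⇒* {Atom}.
For each unit pair (A, B), copy every non-unit production of B to A, then drop all unit productions.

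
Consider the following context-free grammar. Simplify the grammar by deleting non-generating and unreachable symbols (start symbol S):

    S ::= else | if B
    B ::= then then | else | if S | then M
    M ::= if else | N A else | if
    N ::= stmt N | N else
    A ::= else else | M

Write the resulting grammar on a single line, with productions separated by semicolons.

S ::= else | if B; B ::= then then | else | if S | then M; M ::= if else | if

Generating nonterminals: {A, B, M, S}.
Reachable from S after that: {B, M, S}.
Removed useless symbols: {A, N} and every production mentioning them.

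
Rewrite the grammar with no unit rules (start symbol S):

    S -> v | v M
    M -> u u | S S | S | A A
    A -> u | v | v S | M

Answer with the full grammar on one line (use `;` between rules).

S -> v | v M; M -> v | v M | u u | S S | A A; A -> v | v M | u | v S | u u | S S | A A

Unit pairs: A ⇒* {M, S}; M ⇒* {S}.
For every A with A ⇒* B via unit rules, add B's non-unit alternatives to A; then delete every rule of the form X → Y.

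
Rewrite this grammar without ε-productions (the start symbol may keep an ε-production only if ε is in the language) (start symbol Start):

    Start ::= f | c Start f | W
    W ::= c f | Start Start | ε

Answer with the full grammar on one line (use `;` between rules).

Nullable set = {Start, W}.
ε ∈ L(G) since Start is nullable, so keep Start → ε.
Expand every rule over subsets of its nullable positions: Start → c Start f gives c Start f | c f. W → Start Start gives Start Start | Start.

Start ::= f | c Start f | c f | W | ε; W ::= c f | Start Start | Start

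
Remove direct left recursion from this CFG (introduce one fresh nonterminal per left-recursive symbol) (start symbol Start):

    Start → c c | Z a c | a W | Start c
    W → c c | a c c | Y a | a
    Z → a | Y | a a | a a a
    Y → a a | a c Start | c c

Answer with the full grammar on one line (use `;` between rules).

Start → c c Start1 | Z a c Start1 | a W Start1; W → c c | a c c | Y a | a; Z → a | Y | a a | a a a; Y → a a | a c Start | c c; Start1 → c Start1 | epsilon

Left recursion appears on Start.
For Start: α = {c}, β = {c c, Z a c, a W}. Rewrite as Start → β Start1 and Start1 → α Start1 | ε.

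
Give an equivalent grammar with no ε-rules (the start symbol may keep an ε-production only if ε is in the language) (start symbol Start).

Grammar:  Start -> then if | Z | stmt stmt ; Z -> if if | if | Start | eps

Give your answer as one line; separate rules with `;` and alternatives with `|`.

Start -> then if | Z | stmt stmt | ε; Z -> if if | if | Start

The nullable symbols are {Start, Z}.
ε ∈ L(G) since Start is nullable, so keep Start → ε.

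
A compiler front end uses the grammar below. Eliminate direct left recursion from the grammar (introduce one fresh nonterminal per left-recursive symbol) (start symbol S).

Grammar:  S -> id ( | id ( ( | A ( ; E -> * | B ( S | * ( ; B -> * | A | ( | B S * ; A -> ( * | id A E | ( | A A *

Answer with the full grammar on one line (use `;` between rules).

S -> id ( | id ( ( | A (; E -> * | B ( S | * (; B -> * B' | A B' | ( B'; A -> ( * A' | id A E A' | ( A'; B' -> S * B' | ε; A' -> A * A' | ε

Left recursion appears on B, A.
For B: α = {S *}, β = {*, A, (}. Rewrite as B → β B' and B' → α B' | ε.
For A: α = {A *}, β = {( *, id A E, (}. Rewrite as A → β A' and A' → α A' | ε.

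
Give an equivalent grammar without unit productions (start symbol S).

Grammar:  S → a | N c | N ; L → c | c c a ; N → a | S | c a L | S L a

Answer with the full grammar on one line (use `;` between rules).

S → a | N c | c a L | S L a; L → c | c c a; N → a | N c | c a L | S L a

Unit pairs: N ⇒* {S}; S ⇒* {N}.
For each unit pair (A, B), copy every non-unit production of B to A, then drop all unit productions.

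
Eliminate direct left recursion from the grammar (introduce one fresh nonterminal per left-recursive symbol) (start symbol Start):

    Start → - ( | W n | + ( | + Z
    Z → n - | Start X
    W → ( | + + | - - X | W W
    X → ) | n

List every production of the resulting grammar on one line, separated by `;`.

W is directly left-recursive.
For W: α = {W}, β = {(, + +, - - X}. Rewrite as W → β W1 and W1 → α W1 | ε.

Start → - ( | W n | + ( | + Z; Z → n - | Start X; W → ( W1 | + + W1 | - - X W1; X → ) | n; W1 → W W1 | ε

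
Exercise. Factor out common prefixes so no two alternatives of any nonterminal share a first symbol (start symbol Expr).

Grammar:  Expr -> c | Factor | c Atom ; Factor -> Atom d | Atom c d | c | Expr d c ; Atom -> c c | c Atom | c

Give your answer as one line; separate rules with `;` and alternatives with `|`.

Expr -> Factor | c Expr1; Factor -> c | Expr d c | Atom Factor1; Atom -> c Atom1; Expr1 -> ε | Atom; Factor1 -> d | c d; Atom1 -> c | Atom | ε

Expr has alternatives sharing prefix 'c': factor to Expr → c Expr1 with Expr1 → ε | Atom.
Factor has alternatives sharing prefix 'Atom': factor to Factor → Atom Factor1 with Factor1 → d | c d.
Atom has alternatives sharing prefix 'c': factor to Atom → c Atom1 with Atom1 → c | Atom | ε.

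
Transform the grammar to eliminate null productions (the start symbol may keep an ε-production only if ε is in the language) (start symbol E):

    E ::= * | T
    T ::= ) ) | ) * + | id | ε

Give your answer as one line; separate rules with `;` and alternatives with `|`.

Nullable nonterminals: {E, T}.
ε ∈ L(G) since E is nullable, so keep E → ε.

E ::= * | T | ε; T ::= ) ) | ) * + | id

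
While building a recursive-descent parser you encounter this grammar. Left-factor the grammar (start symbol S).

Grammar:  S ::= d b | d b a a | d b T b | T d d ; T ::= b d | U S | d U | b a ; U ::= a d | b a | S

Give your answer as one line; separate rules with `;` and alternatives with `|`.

S has alternatives sharing prefix 'd b': factor to S → d b S' with S' → ε | a a | T b.
T has alternatives sharing prefix 'b': factor to T → b T' with T' → d | a.

S ::= T d d | d b S'; T ::= U S | d U | b T'; U ::= a d | b a | S; S' ::= epsilon | a a | T b; T' ::= d | a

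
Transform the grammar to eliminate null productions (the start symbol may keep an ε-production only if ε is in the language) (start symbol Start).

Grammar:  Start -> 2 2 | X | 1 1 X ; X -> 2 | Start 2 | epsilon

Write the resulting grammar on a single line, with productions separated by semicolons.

Start -> 2 2 | X | 1 1 X | 1 1 | epsilon; X -> 2 | Start 2

Nullable set = {Start, X}.
ε ∈ L(G) since Start is nullable, so keep Start → ε.
Expand every rule over subsets of its nullable positions: Start → 1 1 X gives 1 1 X | 1 1.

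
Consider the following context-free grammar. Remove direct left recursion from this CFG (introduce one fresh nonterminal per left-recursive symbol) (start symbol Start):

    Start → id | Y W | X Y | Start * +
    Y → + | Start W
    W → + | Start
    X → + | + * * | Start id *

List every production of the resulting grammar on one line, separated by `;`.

Start → id Start1 | Y W Start1 | X Y Start1; Y → + | Start W; W → + | Start; X → + | + * * | Start id *; Start1 → * + Start1 | ε

Directly left-recursive nonterminal: Start.
For Start: α = {* +}, β = {id, Y W, X Y}. Rewrite as Start → β Start1 and Start1 → α Start1 | ε.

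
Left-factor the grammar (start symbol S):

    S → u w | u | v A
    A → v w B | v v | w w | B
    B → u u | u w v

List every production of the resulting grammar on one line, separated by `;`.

S → v A | u S'; A → w w | B | v A'; B → u B'; S' → w | ε; A' → w B | v; B' → u | w v

S has alternatives sharing prefix 'u': factor to S → u S' with S' → w | ε.
A has alternatives sharing prefix 'v': factor to A → v A' with A' → w B | v.
B has alternatives sharing prefix 'u': factor to B → u B' with B' → u | w v.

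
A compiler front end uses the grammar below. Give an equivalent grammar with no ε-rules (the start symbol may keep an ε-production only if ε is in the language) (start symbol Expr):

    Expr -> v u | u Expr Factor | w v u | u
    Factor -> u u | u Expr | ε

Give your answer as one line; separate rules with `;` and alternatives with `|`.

The nullable symbols are {Factor}.
ε ∉ L(G), so no ε-production is kept.
Add the nullable-subset variants: Expr → u Expr Factor gives u Expr Factor | u Expr.

Expr -> v u | u Expr Factor | u Expr | w v u | u; Factor -> u u | u Expr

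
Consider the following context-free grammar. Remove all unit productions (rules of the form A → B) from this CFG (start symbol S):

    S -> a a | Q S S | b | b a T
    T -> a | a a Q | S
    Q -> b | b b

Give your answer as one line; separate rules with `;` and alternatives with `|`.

S -> a a | Q S S | b | b a T; T -> a a | Q S S | b | b a T | a | a a Q; Q -> b | b b

Unit pairs: T ⇒* {S}.
Replace each nonterminal's rules with the union of the non-unit rules of every nonterminal it unit-derives.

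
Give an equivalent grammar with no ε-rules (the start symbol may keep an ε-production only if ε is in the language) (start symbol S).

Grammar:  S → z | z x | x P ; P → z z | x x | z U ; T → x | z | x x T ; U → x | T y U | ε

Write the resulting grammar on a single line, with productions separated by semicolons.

S → z | z x | x P; P → z z | x x | z U | z; T → x | z | x x T; U → x | T y U | T y

Nullable nonterminals: {U}.
ε ∉ L(G), so no ε-production is kept.
For each production, add variants omitting each subset of nullable occurrences: P → z U gives z U | z. U → T y U gives T y U | T y.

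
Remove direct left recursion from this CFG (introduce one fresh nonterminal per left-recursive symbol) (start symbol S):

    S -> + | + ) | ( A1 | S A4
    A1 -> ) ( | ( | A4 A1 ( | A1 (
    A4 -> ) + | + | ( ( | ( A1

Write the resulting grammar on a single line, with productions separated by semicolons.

Directly left-recursive nonterminals: S, A1.
For S: α = {A4}, β = {+, + ), ( A1}. Rewrite as S → β S' and S' → α S' | ε.
For A1: α = {(}, β = {) (, (, A4 A1 (}. Rewrite as A1 → β A1' and A1' → α A1' | ε.

S -> + S' | + ) S' | ( A1 S'; A1 -> ) ( A1' | ( A1' | A4 A1 ( A1'; A4 -> ) + | + | ( ( | ( A1; S' -> A4 S' | epsilon; A1' -> ( A1' | epsilon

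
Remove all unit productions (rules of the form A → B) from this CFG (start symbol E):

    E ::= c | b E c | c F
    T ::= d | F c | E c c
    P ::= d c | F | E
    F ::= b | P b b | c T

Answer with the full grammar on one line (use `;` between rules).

E ::= c | b E c | c F; T ::= d | F c | E c c; P ::= c | b E c | c F | b | P b b | c T | d c; F ::= b | P b b | c T

Unit pairs: P ⇒* {E, F}.
For every A with A ⇒* B via unit rules, add B's non-unit alternatives to A; then delete every rule of the form X → Y.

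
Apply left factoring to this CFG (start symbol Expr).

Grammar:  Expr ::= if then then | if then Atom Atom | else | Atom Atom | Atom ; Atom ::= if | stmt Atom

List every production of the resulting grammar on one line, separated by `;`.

Expr has alternatives sharing prefix 'if then': factor to Expr → if then Expr1 with Expr1 → then | Atom Atom.
Expr has alternatives sharing prefix 'Atom': factor to Expr → Atom Expr2 with Expr2 → Atom | ε.

Expr ::= else | if then Expr1 | Atom Expr2; Atom ::= if | stmt Atom; Expr1 ::= then | Atom Atom; Expr2 ::= Atom | epsilon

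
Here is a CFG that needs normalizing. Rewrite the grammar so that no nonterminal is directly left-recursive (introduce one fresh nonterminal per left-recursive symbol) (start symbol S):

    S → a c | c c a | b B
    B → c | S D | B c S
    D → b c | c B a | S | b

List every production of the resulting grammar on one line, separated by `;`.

S → a c | c c a | b B; B → c B' | S D B'; D → b c | c B a | S | b; B' → c S B' | ε

Left recursion appears on B.
For B: α = {c S}, β = {c, S D}. Rewrite as B → β B' and B' → α B' | ε.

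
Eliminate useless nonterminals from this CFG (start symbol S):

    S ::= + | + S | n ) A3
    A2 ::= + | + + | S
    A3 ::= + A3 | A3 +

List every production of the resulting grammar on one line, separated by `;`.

S ::= + | + S

Generating nonterminals: {A2, S}.
Reachable from S after that: {S}.
Removed useless symbols: {A2, A3} and every production mentioning them.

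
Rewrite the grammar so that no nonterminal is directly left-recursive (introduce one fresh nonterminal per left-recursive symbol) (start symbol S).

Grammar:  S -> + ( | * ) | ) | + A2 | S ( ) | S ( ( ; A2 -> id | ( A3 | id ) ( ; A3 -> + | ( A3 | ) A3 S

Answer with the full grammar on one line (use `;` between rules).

S -> + ( S' | * ) S' | ) S' | + A2 S'; A2 -> id | ( A3 | id ) (; A3 -> + | ( A3 | ) A3 S; S' -> ( ) S' | ( ( S' | ε

Left recursion appears on S.
For S: α = {( ), ( (}, β = {+ (, * ), ), + A2}. Rewrite as S → β S' and S' → α S' | ε.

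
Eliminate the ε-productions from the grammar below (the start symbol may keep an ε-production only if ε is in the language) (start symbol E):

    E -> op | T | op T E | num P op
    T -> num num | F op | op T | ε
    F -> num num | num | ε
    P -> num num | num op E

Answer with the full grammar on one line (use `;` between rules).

E -> op | T | op T E | op T | op E | num P op | ε; T -> num num | F op | op | op T; F -> num num | num; P -> num num | num op E | num op

Nullable set = {E, F, T}.
ε ∈ L(G) since E is nullable, so keep E → ε.
Add the nullable-subset variants: E → op T E gives op T E | op T | op E. T → F op gives F op | op. P → num op E gives num op E | num op.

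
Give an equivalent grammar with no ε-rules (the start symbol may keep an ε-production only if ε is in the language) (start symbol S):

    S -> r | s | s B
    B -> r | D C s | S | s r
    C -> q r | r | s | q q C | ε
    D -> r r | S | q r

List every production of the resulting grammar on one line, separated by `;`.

S -> r | s | s B; B -> r | D C s | D s | S | s r; C -> q r | r | s | q q C | q q; D -> r r | S | q r

Nullable nonterminals: {C}.
ε ∉ L(G), so no ε-production is kept.
Add the nullable-subset variants: B → D C s gives D C s | D s. C → q q C gives q q C | q q.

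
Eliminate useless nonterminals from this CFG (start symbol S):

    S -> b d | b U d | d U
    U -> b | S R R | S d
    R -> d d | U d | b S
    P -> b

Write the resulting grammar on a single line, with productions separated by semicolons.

S -> b d | b U d | d U; U -> b | S R R | S d; R -> d d | U d | b S

Generating nonterminals: {P, R, S, U}.
Reachable from S after that: {R, S, U}.
Removed useless symbols: {P} and every production mentioning them.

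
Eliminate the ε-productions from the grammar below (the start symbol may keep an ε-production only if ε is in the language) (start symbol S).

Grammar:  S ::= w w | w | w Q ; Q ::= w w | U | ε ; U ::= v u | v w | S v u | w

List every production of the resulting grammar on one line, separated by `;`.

S ::= w w | w | w Q; Q ::= w w | U; U ::= v u | v w | S v u | w

Nullable set = {Q}.
ε ∉ L(G), so no ε-production is kept.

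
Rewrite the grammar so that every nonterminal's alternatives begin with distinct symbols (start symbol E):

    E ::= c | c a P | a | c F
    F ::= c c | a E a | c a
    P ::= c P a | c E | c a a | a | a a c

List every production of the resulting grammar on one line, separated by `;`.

E has alternatives sharing prefix 'c': factor to E → c E' with E' → ε | a P | F.
F has alternatives sharing prefix 'c': factor to F → c F' with F' → c | a.
P has alternatives sharing prefix 'c': factor to P → c P' with P' → P a | E | a a.
P has alternatives sharing prefix 'a': factor to P → a P'' with P'' → ε | a c.

E ::= a | c E'; F ::= a E a | c F'; P ::= c P' | a P''; E' ::= ε | a P | F; F' ::= c | a; P' ::= P a | E | a a; P'' ::= ε | a c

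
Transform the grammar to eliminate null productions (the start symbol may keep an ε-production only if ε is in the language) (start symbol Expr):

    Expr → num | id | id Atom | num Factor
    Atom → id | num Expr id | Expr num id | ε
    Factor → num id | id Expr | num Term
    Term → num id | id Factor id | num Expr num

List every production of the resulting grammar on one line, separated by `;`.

Expr → num | id | id Atom | num Factor; Atom → id | num Expr id | Expr num id; Factor → num id | id Expr | num Term; Term → num id | id Factor id | num Expr num

Nullable set = {Atom}.
ε ∉ L(G), so no ε-production is kept.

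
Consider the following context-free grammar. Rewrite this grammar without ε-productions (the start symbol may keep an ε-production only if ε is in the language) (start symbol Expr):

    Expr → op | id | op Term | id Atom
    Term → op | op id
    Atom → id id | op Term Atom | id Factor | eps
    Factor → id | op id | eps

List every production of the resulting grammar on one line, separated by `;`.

Nullable set = {Atom, Factor}.
ε ∉ L(G), so no ε-production is kept.
Expand every rule over subsets of its nullable positions: Atom → op Term Atom gives op Term Atom | op Term. Atom → id Factor gives id Factor | id.

Expr → op | id | op Term | id Atom; Term → op | op id; Atom → id id | op Term Atom | op Term | id Factor | id; Factor → id | op id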